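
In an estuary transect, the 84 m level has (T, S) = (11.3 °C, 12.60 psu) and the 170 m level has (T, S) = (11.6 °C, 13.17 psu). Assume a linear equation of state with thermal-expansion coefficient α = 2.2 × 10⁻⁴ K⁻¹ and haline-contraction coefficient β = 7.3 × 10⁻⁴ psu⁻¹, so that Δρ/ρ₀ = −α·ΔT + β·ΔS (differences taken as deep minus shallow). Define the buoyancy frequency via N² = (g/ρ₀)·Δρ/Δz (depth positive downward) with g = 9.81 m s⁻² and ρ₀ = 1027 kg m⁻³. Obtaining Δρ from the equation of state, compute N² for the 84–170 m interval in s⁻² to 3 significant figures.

3.99 × 10⁻⁵ s⁻²

ΔT = +0.3 K, ΔS = +0.57 psu (deep − shallow).
Δρ/ρ₀ = −αΔT + βΔS = -6.60 × 10⁻⁵ + 4.161 × 10⁻⁴ = 3.501 × 10⁻⁴, so Δρ ≈ 0.3596 kg m⁻³.
N² = (g/ρ₀)·Δρ/Δz = g·(Δρ/ρ₀)/Δz = 9.81 × 3.501 × 10⁻⁴ / 86 = 3.9936 × 10⁻⁵ s⁻² ≈ 3.99 × 10⁻⁵ s⁻².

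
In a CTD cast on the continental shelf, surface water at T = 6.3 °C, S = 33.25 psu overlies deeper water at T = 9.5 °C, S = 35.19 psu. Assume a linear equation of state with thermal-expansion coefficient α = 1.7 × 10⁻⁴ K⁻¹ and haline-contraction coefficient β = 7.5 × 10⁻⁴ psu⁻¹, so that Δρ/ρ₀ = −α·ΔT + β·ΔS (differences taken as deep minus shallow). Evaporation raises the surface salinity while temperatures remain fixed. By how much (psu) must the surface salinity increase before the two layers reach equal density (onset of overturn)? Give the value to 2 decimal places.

1.21 psu

Neutral buoyancy requires −α(T_deep − T_surf) + β(S_deep − S_surf′) = 0.
S_surf′ = S_deep − (α/β)·ΔT = 35.19 − (1.7 × 10⁻⁴/7.5 × 10⁻⁴)·(+3.2) = 34.4647 psu.
Increase required: 34.4647 − 33.25 = 1.2147 psu.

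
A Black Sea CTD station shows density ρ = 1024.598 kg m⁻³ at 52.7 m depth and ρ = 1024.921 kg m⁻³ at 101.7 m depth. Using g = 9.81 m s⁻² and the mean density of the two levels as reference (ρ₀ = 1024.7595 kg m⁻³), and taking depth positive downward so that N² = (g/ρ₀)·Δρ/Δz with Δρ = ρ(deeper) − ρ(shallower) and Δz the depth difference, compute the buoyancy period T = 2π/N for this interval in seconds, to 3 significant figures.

791 s

Δρ = 1024.921 − 1024.598 = 0.323 kg m⁻³ over Δz = 101.7 − 52.7 = 49 m.
N² = (9.81/1024.7595) × (0.323/49) = 6.3104 × 10⁻⁵ s⁻².
N = √(6.3104 × 10⁻⁵) = 7.9438 × 10⁻³ rad s⁻¹, so T = 2π/N = 790.95 s ≈ 791 s.
A positive N² confirms static stability across the interval.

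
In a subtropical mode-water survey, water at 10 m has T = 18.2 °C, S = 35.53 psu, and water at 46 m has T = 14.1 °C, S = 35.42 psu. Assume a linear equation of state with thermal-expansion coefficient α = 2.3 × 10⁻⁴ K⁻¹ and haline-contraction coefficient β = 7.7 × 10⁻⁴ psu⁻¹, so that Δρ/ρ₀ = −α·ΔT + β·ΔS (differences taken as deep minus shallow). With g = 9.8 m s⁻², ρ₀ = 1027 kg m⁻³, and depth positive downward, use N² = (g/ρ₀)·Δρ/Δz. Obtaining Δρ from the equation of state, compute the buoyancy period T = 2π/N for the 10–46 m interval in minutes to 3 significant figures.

6.85 min

ΔT = -4.1 K, ΔS = -0.11 psu (deep − shallow).
Δρ/ρ₀ = −αΔT + βΔS = 9.43 × 10⁻⁴ − 8.47 × 10⁻⁵ = 8.583 × 10⁻⁴, so Δρ ≈ 0.8815 kg m⁻³.
N² = (g/ρ₀)·Δρ/Δz = g·(Δρ/ρ₀)/Δz = 9.8 × 8.583 × 10⁻⁴ / 36 = 2.3365 × 10⁻⁴ s⁻².
N = √(2.3365 × 10⁻⁴) = 0.015286 rad s⁻¹ → T = 2π/N = 411.04 s = 6.8507 min ≈ 6.85 min.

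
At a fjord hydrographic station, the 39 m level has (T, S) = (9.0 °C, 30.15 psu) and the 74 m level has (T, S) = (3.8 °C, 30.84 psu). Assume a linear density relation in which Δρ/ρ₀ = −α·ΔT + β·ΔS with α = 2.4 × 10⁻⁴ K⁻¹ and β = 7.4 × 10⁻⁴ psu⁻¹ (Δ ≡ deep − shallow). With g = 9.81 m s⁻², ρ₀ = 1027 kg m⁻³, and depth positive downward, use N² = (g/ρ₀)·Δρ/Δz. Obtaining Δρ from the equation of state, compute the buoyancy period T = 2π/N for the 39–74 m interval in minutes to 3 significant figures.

4.72 min

ΔT = -5.2 K, ΔS = +0.69 psu (deep − shallow).
Δρ/ρ₀ = −αΔT + βΔS = 1.248 × 10⁻³ + 5.106 × 10⁻⁴ = 1.7586 × 10⁻³, so Δρ ≈ 1.806 kg m⁻³.
N² = (g/ρ₀)·Δρ/Δz = g·(Δρ/ρ₀)/Δz = 9.81 × 1.7586 × 10⁻³ / 35 = 4.9291 × 10⁻⁴ s⁻².
N = √(4.9291 × 10⁻⁴) = 0.022202 rad s⁻¹ → T = 2π/N = 283.00 s = 4.7167 min ≈ 4.72 min.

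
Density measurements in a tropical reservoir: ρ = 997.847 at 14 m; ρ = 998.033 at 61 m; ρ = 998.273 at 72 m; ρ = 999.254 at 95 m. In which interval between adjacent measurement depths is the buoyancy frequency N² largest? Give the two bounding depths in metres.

Compute the density gradient over each adjacent pair:
  14–61 m: Δρ/Δz = 0.186/47 = 4.0 × 10⁻³ kg m⁻⁴
  61–72 m: Δρ/Δz = 0.240/11 = 0.022 kg m⁻⁴
  72–95 m: Δρ/Δz = 0.981/23 = 0.043 kg m⁻⁴
The largest gradient is in the 72–95 m interval — the pycnocline.

72–95 m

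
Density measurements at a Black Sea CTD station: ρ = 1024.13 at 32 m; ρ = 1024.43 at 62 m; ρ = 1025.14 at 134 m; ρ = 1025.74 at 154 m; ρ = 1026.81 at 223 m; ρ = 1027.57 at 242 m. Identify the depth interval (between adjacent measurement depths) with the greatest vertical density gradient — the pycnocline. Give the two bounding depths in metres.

223–242 m

Compute the density gradient over each adjacent pair:
  32–62 m: Δρ/Δz = 0.30/30 = 0.010 kg m⁻⁴
  62–134 m: Δρ/Δz = 0.71/72 = 9.9 × 10⁻³ kg m⁻⁴
  134–154 m: Δρ/Δz = 0.60/20 = 0.030 kg m⁻⁴
  154–223 m: Δρ/Δz = 1.07/69 = 0.016 kg m⁻⁴
  223–242 m: Δρ/Δz = 0.76/19 = 0.040 kg m⁻⁴
The largest gradient is in the 223–242 m interval — the pycnocline.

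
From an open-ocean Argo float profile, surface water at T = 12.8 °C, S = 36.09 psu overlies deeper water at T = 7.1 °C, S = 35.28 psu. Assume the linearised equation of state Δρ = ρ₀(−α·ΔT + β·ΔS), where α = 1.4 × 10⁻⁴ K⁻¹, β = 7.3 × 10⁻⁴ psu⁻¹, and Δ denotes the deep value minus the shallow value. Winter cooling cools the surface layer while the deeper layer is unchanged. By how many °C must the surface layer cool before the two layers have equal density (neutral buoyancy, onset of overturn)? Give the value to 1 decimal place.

1.5 °C

Neutral buoyancy requires Δρ = 0, i.e. −α(T_deep − T_surf′) + β(S_deep − S_surf) = 0.
T_surf′ = T_deep − (β/α)·ΔS = 7.1 − (7.3 × 10⁻⁴/1.4 × 10⁻⁴)·(-0.81) = 11.324 °C.
Cooling required: 12.8 − (11.324) = 1.476 °C.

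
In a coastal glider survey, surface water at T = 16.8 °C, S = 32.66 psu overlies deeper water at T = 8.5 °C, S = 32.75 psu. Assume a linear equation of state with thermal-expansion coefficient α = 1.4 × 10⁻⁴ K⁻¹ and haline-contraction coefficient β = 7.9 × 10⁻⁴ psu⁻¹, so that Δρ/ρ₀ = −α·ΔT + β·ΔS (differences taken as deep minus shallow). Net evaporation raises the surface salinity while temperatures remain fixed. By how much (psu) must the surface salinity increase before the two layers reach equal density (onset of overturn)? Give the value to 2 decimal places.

Neutral buoyancy requires −α(T_deep − T_surf) + β(S_deep − S_surf′) = 0.
S_surf′ = S_deep − (α/β)·ΔT = 32.75 − (1.4 × 10⁻⁴/7.9 × 10⁻⁴)·(-8.3) = 34.2209 psu.
Increase required: 34.2209 − 32.66 = 1.5609 psu.

1.56 psu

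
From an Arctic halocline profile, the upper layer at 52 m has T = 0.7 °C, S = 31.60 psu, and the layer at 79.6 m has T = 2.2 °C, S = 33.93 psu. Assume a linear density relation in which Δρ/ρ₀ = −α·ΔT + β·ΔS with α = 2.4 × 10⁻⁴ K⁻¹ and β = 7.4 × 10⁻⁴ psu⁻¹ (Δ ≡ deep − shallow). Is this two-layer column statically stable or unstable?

stable

ΔT = 2.2 − 0.7 = +1.5 K and ΔS = 33.93 − 31.60 = +2.33 psu (deep − shallow).
−αΔT = -3.60 × 10⁻⁴; βΔS = 1.7242 × 10⁻³; sum Δρ/ρ₀ = 1.3642 × 10⁻³.
Δρ/ρ₀ > 0, so Δρ > 0: deeper water is denser → statically stable.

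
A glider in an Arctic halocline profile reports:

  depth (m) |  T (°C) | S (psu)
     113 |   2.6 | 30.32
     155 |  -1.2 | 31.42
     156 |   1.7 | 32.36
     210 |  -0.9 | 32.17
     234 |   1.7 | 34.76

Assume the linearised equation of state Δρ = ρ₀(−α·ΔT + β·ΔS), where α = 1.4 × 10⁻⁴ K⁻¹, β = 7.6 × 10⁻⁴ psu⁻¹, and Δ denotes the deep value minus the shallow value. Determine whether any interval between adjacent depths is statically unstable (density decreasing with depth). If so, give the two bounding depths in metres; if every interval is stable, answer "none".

none

Evaluate Δρ/ρ₀ = −αΔT + βΔS across each adjacent pair:
  113–155 m: −αΔT+βΔS = −(1.4 × 10⁻⁴)(-3.8)+(7.6 × 10⁻⁴)(+1.10) = 1.4 × 10⁻³ → stable
  155–156 m: −αΔT+βΔS = −(1.4 × 10⁻⁴)(+2.9)+(7.6 × 10⁻⁴)(+0.94) = 3.1 × 10⁻⁴ → stable
  156–210 m: −αΔT+βΔS = −(1.4 × 10⁻⁴)(-2.6)+(7.6 × 10⁻⁴)(-0.19) = 2.2 × 10⁻⁴ → stable
  210–234 m: −αΔT+βΔS = −(1.4 × 10⁻⁴)(+2.6)+(7.6 × 10⁻⁴)(+2.59) = 1.6 × 10⁻³ → stable
Every interval has Δρ > 0: the column is stably stratified throughout.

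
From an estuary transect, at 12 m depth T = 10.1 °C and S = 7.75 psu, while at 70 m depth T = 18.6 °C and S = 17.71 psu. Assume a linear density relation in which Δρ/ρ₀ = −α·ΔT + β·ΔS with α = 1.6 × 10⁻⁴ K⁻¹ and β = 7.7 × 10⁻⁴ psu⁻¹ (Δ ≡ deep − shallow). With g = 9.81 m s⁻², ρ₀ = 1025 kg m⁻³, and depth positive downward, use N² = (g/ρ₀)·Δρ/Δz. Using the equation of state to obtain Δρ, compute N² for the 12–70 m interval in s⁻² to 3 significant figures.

ΔT = +8.5 K, ΔS = +9.96 psu (deep − shallow).
Δρ/ρ₀ = −αΔT + βΔS = -1.36 × 10⁻³ + 7.6692 × 10⁻³ = 6.3092 × 10⁻³, so Δρ ≈ 6.467 kg m⁻³.
N² = (g/ρ₀)·Δρ/Δz = g·(Δρ/ρ₀)/Δz = 9.81 × 6.3092 × 10⁻³ / 58 = 1.0671 × 10⁻³ s⁻² ≈ 1.07 × 10⁻³ s⁻².

1.07 × 10⁻³ s⁻²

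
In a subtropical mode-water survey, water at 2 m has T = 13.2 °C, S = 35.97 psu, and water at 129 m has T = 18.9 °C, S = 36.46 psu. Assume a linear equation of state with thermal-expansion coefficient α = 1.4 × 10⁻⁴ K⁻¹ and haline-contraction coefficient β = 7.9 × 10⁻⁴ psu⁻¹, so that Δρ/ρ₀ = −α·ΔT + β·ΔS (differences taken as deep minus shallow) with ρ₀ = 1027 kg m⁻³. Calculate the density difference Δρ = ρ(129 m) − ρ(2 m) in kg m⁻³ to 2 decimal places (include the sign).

ΔT = +5.7 K, ΔS = +0.49 psu (deep − shallow).
Δρ/ρ₀ = −(1.4 × 10⁻⁴)(+5.7) + (7.9 × 10⁻⁴)(+0.49) = -4.109 × 10⁻⁴.
Δρ = 1027 × (-4.109 × 10⁻⁴) = -0.42 kg m⁻³.
Negative Δρ: lighter below, statically unstable.

-0.42 kg m⁻³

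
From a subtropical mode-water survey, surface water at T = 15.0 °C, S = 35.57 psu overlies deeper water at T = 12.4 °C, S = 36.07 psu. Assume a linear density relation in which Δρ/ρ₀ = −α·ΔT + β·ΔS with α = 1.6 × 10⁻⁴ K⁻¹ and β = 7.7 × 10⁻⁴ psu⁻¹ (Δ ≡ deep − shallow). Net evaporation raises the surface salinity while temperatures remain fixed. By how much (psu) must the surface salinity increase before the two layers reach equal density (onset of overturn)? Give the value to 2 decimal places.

Neutral buoyancy requires −α(T_deep − T_surf) + β(S_deep − S_surf′) = 0.
S_surf′ = S_deep − (α/β)·ΔT = 36.07 − (1.6 × 10⁻⁴/7.7 × 10⁻⁴)·(-2.6) = 36.6103 psu.
Increase required: 36.6103 − 35.57 = 1.0403 psu.

1.04 psu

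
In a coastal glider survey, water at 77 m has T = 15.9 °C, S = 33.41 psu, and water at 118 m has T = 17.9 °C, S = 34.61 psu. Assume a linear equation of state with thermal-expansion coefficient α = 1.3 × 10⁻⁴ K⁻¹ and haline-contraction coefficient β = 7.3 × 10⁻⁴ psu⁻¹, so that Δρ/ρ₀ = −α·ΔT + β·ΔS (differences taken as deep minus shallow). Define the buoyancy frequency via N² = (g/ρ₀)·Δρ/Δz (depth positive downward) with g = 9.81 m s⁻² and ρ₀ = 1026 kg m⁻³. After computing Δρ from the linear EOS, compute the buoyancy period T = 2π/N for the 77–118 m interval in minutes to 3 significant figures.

ΔT = +2.0 K, ΔS = +1.20 psu (deep − shallow).
Δρ/ρ₀ = −αΔT + βΔS = -2.60 × 10⁻⁴ + 8.76 × 10⁻⁴ = 6.16 × 10⁻⁴, so Δρ ≈ 0.6320 kg m⁻³.
N² = (g/ρ₀)·Δρ/Δz = g·(Δρ/ρ₀)/Δz = 9.81 × 6.16 × 10⁻⁴ / 41 = 1.4739 × 10⁻⁴ s⁻².
N = √(1.4739 × 10⁻⁴) = 0.012140 rad s⁻¹ → T = 2π/N = 517.56 s = 8.6260 min ≈ 8.63 min.

8.63 min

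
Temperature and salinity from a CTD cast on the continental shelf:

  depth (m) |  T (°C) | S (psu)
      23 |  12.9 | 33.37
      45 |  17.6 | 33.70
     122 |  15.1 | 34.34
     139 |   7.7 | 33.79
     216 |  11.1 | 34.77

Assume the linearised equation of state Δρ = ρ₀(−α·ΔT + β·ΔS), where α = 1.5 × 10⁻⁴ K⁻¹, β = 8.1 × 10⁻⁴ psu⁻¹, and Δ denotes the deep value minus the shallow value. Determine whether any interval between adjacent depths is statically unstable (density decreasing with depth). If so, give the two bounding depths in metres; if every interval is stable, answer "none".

23–45 m

Evaluate Δρ/ρ₀ = −αΔT + βΔS across each adjacent pair:
  23–45 m: −αΔT+βΔS = −(1.5 × 10⁻⁴)(+4.7)+(8.1 × 10⁻⁴)(+0.33) = -4.4 × 10⁻⁴ → UNSTABLE
  45–122 m: −αΔT+βΔS = −(1.5 × 10⁻⁴)(-2.5)+(8.1 × 10⁻⁴)(+0.64) = 8.9 × 10⁻⁴ → stable
  122–139 m: −αΔT+βΔS = −(1.5 × 10⁻⁴)(-7.4)+(8.1 × 10⁻⁴)(-0.55) = 6.6 × 10⁻⁴ → stable
  139–216 m: −αΔT+βΔS = −(1.5 × 10⁻⁴)(+3.4)+(8.1 × 10⁻⁴)(+0.98) = 2.8 × 10⁻⁴ → stable
The 23–45 m interval has Δρ < 0: lighter water underlies denser water.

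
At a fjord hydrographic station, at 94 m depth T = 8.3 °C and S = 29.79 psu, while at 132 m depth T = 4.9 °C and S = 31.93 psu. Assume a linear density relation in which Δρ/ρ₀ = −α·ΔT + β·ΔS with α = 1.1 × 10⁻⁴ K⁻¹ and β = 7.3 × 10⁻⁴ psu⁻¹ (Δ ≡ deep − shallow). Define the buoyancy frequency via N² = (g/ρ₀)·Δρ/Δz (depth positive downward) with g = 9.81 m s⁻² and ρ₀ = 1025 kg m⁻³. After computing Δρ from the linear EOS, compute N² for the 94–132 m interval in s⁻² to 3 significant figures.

5.00 × 10⁻⁴ s⁻²

ΔT = -3.4 K, ΔS = +2.14 psu (deep − shallow).
Δρ/ρ₀ = −αΔT + βΔS = 3.74 × 10⁻⁴ + 1.5622 × 10⁻³ = 1.9362 × 10⁻³, so Δρ ≈ 1.985 kg m⁻³.
N² = (g/ρ₀)·Δρ/Δz = g·(Δρ/ρ₀)/Δz = 9.81 × 1.9362 × 10⁻³ / 38 = 4.9985 × 10⁻⁴ s⁻² ≈ 5.00 × 10⁻⁴ s⁻².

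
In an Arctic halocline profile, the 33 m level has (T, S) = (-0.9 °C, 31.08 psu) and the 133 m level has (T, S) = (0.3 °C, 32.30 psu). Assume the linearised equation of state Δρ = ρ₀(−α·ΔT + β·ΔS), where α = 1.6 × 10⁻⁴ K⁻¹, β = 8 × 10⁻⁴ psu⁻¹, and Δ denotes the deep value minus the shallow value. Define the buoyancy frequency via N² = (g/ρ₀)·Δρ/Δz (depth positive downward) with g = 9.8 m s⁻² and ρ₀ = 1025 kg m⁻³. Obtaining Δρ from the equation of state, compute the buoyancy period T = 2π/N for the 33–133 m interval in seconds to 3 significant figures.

ΔT = +1.2 K, ΔS = +1.22 psu (deep − shallow).
Δρ/ρ₀ = −αΔT + βΔS = -1.92 × 10⁻⁴ + 9.76 × 10⁻⁴ = 7.84 × 10⁻⁴, so Δρ ≈ 0.8036 kg m⁻³.
N² = (g/ρ₀)·Δρ/Δz = g·(Δρ/ρ₀)/Δz = 9.8 × 7.84 × 10⁻⁴ / 100 = 7.6832 × 10⁻⁵ s⁻².
N = √(7.6832 × 10⁻⁵) = 8.7654 × 10⁻³ rad s⁻¹ → T = 2π/N = 716.82 s ≈ 717 s.

717 s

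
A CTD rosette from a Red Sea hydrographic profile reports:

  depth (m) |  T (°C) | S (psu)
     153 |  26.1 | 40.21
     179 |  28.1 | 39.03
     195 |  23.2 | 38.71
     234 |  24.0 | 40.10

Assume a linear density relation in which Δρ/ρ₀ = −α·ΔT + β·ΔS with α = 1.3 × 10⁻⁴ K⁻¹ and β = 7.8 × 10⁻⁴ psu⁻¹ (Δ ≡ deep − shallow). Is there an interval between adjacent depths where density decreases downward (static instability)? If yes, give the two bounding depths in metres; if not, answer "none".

Evaluate Δρ/ρ₀ = −αΔT + βΔS across each adjacent pair:
  153–179 m: −αΔT+βΔS = −(1.3 × 10⁻⁴)(+2.0)+(7.8 × 10⁻⁴)(-1.18) = -1.2 × 10⁻³ → UNSTABLE
  179–195 m: −αΔT+βΔS = −(1.3 × 10⁻⁴)(-4.9)+(7.8 × 10⁻⁴)(-0.32) = 3.9 × 10⁻⁴ → stable
  195–234 m: −αΔT+βΔS = −(1.3 × 10⁻⁴)(+0.8)+(7.8 × 10⁻⁴)(+1.39) = 9.8 × 10⁻⁴ → stable
The 153–179 m interval has Δρ < 0: lighter water underlies denser water.

153–179 m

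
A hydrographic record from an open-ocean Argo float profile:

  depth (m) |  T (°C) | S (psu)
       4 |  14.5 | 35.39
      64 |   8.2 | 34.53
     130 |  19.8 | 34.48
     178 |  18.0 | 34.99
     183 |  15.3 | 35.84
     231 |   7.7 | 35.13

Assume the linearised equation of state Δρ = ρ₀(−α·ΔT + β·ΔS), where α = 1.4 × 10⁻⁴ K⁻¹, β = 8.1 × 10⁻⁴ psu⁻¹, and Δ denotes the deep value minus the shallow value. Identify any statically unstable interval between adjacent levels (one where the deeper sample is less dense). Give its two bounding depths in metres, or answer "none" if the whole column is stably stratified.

64–130 m

Evaluate Δρ/ρ₀ = −αΔT + βΔS across each adjacent pair:
  4–64 m: −αΔT+βΔS = −(1.4 × 10⁻⁴)(-6.3)+(8.1 × 10⁻⁴)(-0.86) = 1.9 × 10⁻⁴ → stable
  64–130 m: −αΔT+βΔS = −(1.4 × 10⁻⁴)(+11.6)+(8.1 × 10⁻⁴)(-0.05) = -1.7 × 10⁻³ → UNSTABLE
  130–178 m: −αΔT+βΔS = −(1.4 × 10⁻⁴)(-1.8)+(8.1 × 10⁻⁴)(+0.51) = 6.7 × 10⁻⁴ → stable
  178–183 m: −αΔT+βΔS = −(1.4 × 10⁻⁴)(-2.7)+(8.1 × 10⁻⁴)(+0.85) = 1.1 × 10⁻³ → stable
  183–231 m: −αΔT+βΔS = −(1.4 × 10⁻⁴)(-7.6)+(8.1 × 10⁻⁴)(-0.71) = 4.9 × 10⁻⁴ → stable
The 64–130 m interval has Δρ < 0: lighter water underlies denser water.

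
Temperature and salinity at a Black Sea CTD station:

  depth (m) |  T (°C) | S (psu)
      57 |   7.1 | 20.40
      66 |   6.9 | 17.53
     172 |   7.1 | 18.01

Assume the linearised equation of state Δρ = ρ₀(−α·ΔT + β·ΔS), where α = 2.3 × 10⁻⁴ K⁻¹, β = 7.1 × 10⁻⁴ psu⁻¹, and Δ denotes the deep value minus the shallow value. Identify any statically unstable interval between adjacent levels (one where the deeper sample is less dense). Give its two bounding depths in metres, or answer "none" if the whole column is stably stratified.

Evaluate Δρ/ρ₀ = −αΔT + βΔS across each adjacent pair:
  57–66 m: −αΔT+βΔS = −(2.3 × 10⁻⁴)(-0.2)+(7.1 × 10⁻⁴)(-2.87) = -2.0 × 10⁻³ → UNSTABLE
  66–172 m: −αΔT+βΔS = −(2.3 × 10⁻⁴)(+0.2)+(7.1 × 10⁻⁴)(+0.48) = 2.9 × 10⁻⁴ → stable
The 57–66 m interval has Δρ < 0: lighter water underlies denser water.

57–66 m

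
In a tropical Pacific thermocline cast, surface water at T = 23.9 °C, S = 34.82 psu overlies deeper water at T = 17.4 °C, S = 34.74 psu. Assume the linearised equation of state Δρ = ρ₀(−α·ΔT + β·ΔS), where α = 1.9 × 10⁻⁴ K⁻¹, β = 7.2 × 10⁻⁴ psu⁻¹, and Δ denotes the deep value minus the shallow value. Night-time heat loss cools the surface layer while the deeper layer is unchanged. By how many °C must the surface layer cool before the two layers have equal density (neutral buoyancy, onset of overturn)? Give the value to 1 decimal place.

Neutral buoyancy requires Δρ = 0, i.e. −α(T_deep − T_surf′) + β(S_deep − S_surf) = 0.
T_surf′ = T_deep − (β/α)·ΔS = 17.4 − (7.2 × 10⁻⁴/1.9 × 10⁻⁴)·(-0.08) = 17.703 °C.
Cooling required: 23.9 − (17.703) = 6.197 °C.

6.2 °C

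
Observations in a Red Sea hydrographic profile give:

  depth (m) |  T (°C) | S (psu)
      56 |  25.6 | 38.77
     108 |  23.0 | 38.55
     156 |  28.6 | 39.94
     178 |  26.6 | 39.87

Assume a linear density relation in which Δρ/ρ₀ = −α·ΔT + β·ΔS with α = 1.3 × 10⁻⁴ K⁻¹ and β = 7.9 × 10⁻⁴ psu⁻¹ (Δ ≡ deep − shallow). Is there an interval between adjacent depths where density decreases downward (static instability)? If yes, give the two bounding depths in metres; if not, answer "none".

Evaluate Δρ/ρ₀ = −αΔT + βΔS across each adjacent pair:
  56–108 m: −αΔT+βΔS = −(1.3 × 10⁻⁴)(-2.6)+(7.9 × 10⁻⁴)(-0.22) = 1.6 × 10⁻⁴ → stable
  108–156 m: −αΔT+βΔS = −(1.3 × 10⁻⁴)(+5.6)+(7.9 × 10⁻⁴)(+1.39) = 3.7 × 10⁻⁴ → stable
  156–178 m: −αΔT+βΔS = −(1.3 × 10⁻⁴)(-2.0)+(7.9 × 10⁻⁴)(-0.07) = 2.0 × 10⁻⁴ → stable
Every interval has Δρ > 0: the column is stably stratified throughout.

none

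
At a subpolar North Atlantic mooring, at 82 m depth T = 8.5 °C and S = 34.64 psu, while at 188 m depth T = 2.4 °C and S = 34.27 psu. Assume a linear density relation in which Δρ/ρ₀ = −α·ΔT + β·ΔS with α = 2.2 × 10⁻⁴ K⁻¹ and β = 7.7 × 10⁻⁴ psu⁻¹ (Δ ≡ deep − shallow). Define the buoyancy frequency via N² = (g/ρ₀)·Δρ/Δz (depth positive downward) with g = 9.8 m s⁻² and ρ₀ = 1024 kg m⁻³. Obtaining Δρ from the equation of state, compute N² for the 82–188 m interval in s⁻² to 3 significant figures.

ΔT = -6.1 K, ΔS = -0.37 psu (deep − shallow).
Δρ/ρ₀ = −αΔT + βΔS = 1.342 × 10⁻³ − 2.849 × 10⁻⁴ = 1.0571 × 10⁻³, so Δρ ≈ 1.082 kg m⁻³.
N² = (g/ρ₀)·Δρ/Δz = g·(Δρ/ρ₀)/Δz = 9.8 × 1.0571 × 10⁻³ / 106 = 9.7732 × 10⁻⁵ s⁻² ≈ 9.77 × 10⁻⁵ s⁻².

9.77 × 10⁻⁵ s⁻²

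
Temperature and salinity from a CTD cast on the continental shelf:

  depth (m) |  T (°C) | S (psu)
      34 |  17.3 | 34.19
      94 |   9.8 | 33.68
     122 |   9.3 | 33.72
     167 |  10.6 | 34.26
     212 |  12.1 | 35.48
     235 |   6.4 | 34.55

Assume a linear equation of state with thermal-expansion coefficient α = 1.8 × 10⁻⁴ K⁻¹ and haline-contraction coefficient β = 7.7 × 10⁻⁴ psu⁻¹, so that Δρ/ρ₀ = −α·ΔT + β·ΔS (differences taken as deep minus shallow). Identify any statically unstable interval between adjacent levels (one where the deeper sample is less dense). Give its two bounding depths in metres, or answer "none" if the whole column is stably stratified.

none

Evaluate Δρ/ρ₀ = −αΔT + βΔS across each adjacent pair:
  34–94 m: −αΔT+βΔS = −(1.8 × 10⁻⁴)(-7.5)+(7.7 × 10⁻⁴)(-0.51) = 9.6 × 10⁻⁴ → stable
  94–122 m: −αΔT+βΔS = −(1.8 × 10⁻⁴)(-0.5)+(7.7 × 10⁻⁴)(+0.04) = 1.2 × 10⁻⁴ → stable
  122–167 m: −αΔT+βΔS = −(1.8 × 10⁻⁴)(+1.3)+(7.7 × 10⁻⁴)(+0.54) = 1.8 × 10⁻⁴ → stable
  167–212 m: −αΔT+βΔS = −(1.8 × 10⁻⁴)(+1.5)+(7.7 × 10⁻⁴)(+1.22) = 6.7 × 10⁻⁴ → stable
  212–235 m: −αΔT+βΔS = −(1.8 × 10⁻⁴)(-5.7)+(7.7 × 10⁻⁴)(-0.93) = 3.1 × 10⁻⁴ → stable
Every interval has Δρ > 0: the column is stably stratified throughout.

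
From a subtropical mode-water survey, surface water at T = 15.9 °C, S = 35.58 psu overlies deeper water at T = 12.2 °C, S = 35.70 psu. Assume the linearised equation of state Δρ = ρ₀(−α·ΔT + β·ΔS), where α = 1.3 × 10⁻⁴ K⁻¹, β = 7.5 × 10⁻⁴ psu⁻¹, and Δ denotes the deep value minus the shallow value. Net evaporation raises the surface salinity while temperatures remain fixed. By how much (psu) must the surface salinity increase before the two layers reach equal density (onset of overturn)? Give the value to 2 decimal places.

0.76 psu

Neutral buoyancy requires −α(T_deep − T_surf) + β(S_deep − S_surf′) = 0.
S_surf′ = S_deep − (α/β)·ΔT = 35.70 − (1.3 × 10⁻⁴/7.5 × 10⁻⁴)·(-3.7) = 36.3413 psu.
Increase required: 36.3413 − 35.58 = 0.7613 psu.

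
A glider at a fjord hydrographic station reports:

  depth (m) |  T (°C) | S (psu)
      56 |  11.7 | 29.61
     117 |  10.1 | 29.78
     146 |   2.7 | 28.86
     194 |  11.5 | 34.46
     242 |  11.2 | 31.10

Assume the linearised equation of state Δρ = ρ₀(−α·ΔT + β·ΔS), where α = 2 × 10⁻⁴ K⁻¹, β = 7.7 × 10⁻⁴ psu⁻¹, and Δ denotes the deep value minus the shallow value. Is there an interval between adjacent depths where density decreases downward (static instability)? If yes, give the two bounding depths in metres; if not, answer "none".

Evaluate Δρ/ρ₀ = −αΔT + βΔS across each adjacent pair:
  56–117 m: −αΔT+βΔS = −(2 × 10⁻⁴)(-1.6)+(7.7 × 10⁻⁴)(+0.17) = 4.5 × 10⁻⁴ → stable
  117–146 m: −αΔT+βΔS = −(2 × 10⁻⁴)(-7.4)+(7.7 × 10⁻⁴)(-0.92) = 7.7 × 10⁻⁴ → stable
  146–194 m: −αΔT+βΔS = −(2 × 10⁻⁴)(+8.8)+(7.7 × 10⁻⁴)(+5.60) = 2.6 × 10⁻³ → stable
  194–242 m: −αΔT+βΔS = −(2 × 10⁻⁴)(-0.3)+(7.7 × 10⁻⁴)(-3.36) = -2.5 × 10⁻³ → UNSTABLE
The 194–242 m interval has Δρ < 0: lighter water underlies denser water.

194–242 m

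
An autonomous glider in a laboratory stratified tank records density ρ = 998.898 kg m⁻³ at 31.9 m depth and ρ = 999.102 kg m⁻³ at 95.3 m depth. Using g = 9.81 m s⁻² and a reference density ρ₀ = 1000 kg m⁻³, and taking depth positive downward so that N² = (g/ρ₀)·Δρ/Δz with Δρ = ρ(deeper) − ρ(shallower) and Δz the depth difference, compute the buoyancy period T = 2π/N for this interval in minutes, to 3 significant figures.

18.6 min

Δρ = 999.102 − 998.898 = 0.204 kg m⁻³ over Δz = 95.3 − 31.9 = 63.4 m.
N² = (9.81/1000) × (0.204/63.4) = 3.1565 × 10⁻⁵ s⁻².
N = √(3.1565 × 10⁻⁵) = 5.6183 × 10⁻³ rad s⁻¹, so T = 2π/N = 1.1183 × 10³ s = 18.638 min ≈ 18.6 min.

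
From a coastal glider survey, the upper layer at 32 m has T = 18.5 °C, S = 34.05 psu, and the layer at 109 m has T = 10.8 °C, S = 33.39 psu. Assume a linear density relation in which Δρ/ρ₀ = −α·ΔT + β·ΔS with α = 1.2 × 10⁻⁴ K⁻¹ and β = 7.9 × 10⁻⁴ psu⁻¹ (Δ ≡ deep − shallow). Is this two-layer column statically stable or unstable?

stable

ΔT = 10.8 − 18.5 = -7.7 K and ΔS = 33.39 − 34.05 = -0.66 psu (deep − shallow).
−αΔT = 9.24 × 10⁻⁴; βΔS = -5.214 × 10⁻⁴; sum Δρ/ρ₀ = 4.026 × 10⁻⁴.
Δρ/ρ₀ > 0, so Δρ > 0: deeper water is denser → statically stable.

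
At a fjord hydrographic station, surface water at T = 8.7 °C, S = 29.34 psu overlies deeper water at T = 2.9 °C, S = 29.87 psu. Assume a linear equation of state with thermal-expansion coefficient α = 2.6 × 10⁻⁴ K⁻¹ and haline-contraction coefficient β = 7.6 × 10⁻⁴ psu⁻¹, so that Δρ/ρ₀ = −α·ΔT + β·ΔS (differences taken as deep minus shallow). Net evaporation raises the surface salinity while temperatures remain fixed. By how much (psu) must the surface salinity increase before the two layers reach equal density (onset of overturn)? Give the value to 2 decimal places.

2.51 psu

Neutral buoyancy requires −α(T_deep − T_surf) + β(S_deep − S_surf′) = 0.
S_surf′ = S_deep − (α/β)·ΔT = 29.87 − (2.6 × 10⁻⁴/7.6 × 10⁻⁴)·(-5.8) = 31.8542 psu.
Increase required: 31.8542 − 29.34 = 2.5142 psu.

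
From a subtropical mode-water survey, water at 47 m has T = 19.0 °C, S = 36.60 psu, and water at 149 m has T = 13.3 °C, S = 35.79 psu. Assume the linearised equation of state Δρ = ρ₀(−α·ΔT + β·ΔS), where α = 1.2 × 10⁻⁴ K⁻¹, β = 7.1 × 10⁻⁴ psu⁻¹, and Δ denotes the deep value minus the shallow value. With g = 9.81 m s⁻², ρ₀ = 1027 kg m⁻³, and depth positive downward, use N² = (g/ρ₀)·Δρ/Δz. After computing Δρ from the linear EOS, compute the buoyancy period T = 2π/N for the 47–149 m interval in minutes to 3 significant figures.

32.4 min

ΔT = -5.7 K, ΔS = -0.81 psu (deep − shallow).
Δρ/ρ₀ = −αΔT + βΔS = 6.84 × 10⁻⁴ − 5.751 × 10⁻⁴ = 1.089 × 10⁻⁴, so Δρ ≈ 0.1118 kg m⁻³.
N² = (g/ρ₀)·Δρ/Δz = g·(Δρ/ρ₀)/Δz = 9.81 × 1.089 × 10⁻⁴ / 102 = 1.0474 × 10⁻⁵ s⁻².
N = √(1.0474 × 10⁻⁵) = 3.2364 × 10⁻³ rad s⁻¹ → T = 2π/N = 1.9414 × 10³ s = 32.357 min ≈ 32.4 min.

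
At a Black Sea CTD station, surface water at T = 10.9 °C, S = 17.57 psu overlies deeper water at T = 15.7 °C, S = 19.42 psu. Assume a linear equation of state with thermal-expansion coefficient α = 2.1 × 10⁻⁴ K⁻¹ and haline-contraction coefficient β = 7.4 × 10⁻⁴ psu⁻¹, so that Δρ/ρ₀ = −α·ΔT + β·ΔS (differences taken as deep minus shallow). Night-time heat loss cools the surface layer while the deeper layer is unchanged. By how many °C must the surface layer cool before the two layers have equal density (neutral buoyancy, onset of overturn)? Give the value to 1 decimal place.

Neutral buoyancy requires Δρ = 0, i.e. −α(T_deep − T_surf′) + β(S_deep − S_surf) = 0.
T_surf′ = T_deep − (β/α)·ΔS = 15.7 − (7.4 × 10⁻⁴/2.1 × 10⁻⁴)·(+1.85) = 9.181 °C.
Cooling required: 10.9 − (9.181) = 1.719 °C.

1.7 °C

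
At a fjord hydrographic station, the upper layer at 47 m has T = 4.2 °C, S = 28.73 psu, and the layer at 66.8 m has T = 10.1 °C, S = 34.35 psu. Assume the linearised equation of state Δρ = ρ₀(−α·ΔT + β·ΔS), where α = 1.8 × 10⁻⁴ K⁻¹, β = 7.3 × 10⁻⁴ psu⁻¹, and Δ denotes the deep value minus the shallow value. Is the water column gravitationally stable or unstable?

stable

ΔT = 10.1 − 4.2 = +5.9 K and ΔS = 34.35 − 28.73 = +5.62 psu (deep − shallow).
−αΔT = -1.062 × 10⁻³; βΔS = 4.1026 × 10⁻³; sum Δρ/ρ₀ = 3.0406 × 10⁻³.
Δρ/ρ₀ > 0, so Δρ > 0: deeper water is denser → statically stable.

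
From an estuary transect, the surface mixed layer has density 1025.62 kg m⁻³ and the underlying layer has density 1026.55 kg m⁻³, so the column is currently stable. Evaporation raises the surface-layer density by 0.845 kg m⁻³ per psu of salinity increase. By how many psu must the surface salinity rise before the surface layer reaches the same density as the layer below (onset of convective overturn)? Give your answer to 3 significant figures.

Density deficit of the surface layer: 1026.55 − 1025.62 = 0.93 kg m⁻³.
Required change = 0.93 / 0.845 = 1.10 psu.

1.10 psu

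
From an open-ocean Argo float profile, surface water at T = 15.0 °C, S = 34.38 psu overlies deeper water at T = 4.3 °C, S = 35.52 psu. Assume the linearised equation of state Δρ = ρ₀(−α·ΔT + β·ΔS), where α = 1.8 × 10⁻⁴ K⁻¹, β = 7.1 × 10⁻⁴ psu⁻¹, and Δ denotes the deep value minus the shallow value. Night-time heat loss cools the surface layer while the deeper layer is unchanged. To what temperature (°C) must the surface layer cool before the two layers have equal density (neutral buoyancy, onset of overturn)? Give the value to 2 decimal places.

-0.20 °C

Neutral buoyancy requires Δρ = 0, i.e. −α(T_deep − T_surf′) + β(S_deep − S_surf) = 0.
T_surf′ = T_deep − (β/α)·ΔS = 4.3 − (7.1 × 10⁻⁴/1.8 × 10⁻⁴)·(+1.14) = -0.1967 °C.
Cooling required: 15.0 − (-0.1967) = 15.1967 °C.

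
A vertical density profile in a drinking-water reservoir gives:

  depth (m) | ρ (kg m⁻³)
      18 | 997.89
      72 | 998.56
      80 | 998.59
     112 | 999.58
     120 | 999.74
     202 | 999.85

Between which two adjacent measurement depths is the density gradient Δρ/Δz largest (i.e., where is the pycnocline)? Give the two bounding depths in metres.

80–112 m

Compute the density gradient over each adjacent pair:
  18–72 m: Δρ/Δz = 0.67/54 = 0.012 kg m⁻⁴
  72–80 m: Δρ/Δz = 0.03/8 = 3.7 × 10⁻³ kg m⁻⁴
  80–112 m: Δρ/Δz = 0.99/32 = 0.031 kg m⁻⁴
  112–120 m: Δρ/Δz = 0.16/8 = 0.020 kg m⁻⁴
  120–202 m: Δρ/Δz = 0.11/82 = 1.3 × 10⁻³ kg m⁻⁴
The largest gradient is in the 80–112 m interval — the pycnocline.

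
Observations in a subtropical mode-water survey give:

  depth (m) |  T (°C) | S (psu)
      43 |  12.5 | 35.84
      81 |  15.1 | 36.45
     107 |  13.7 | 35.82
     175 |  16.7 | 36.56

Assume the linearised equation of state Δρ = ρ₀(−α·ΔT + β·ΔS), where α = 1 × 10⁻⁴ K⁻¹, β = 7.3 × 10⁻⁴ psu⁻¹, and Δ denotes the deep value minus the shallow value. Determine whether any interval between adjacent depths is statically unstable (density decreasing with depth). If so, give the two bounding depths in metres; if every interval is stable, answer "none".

Evaluate Δρ/ρ₀ = −αΔT + βΔS across each adjacent pair:
  43–81 m: −αΔT+βΔS = −(1 × 10⁻⁴)(+2.6)+(7.3 × 10⁻⁴)(+0.61) = 1.9 × 10⁻⁴ → stable
  81–107 m: −αΔT+βΔS = −(1 × 10⁻⁴)(-1.4)+(7.3 × 10⁻⁴)(-0.63) = -3.2 × 10⁻⁴ → UNSTABLE
  107–175 m: −αΔT+βΔS = −(1 × 10⁻⁴)(+3.0)+(7.3 × 10⁻⁴)(+0.74) = 2.4 × 10⁻⁴ → stable
The 81–107 m interval has Δρ < 0: lighter water underlies denser water.

81–107 m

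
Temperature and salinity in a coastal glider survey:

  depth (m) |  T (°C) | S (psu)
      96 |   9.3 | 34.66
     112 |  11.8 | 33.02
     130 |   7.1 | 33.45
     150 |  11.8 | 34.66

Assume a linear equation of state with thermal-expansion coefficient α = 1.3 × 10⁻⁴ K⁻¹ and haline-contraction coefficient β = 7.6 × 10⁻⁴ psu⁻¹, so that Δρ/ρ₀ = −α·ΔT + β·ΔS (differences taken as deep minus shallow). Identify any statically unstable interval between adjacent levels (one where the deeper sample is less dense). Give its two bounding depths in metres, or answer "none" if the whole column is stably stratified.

96–112 m

Evaluate Δρ/ρ₀ = −αΔT + βΔS across each adjacent pair:
  96–112 m: −αΔT+βΔS = −(1.3 × 10⁻⁴)(+2.5)+(7.6 × 10⁻⁴)(-1.64) = -1.6 × 10⁻³ → UNSTABLE
  112–130 m: −αΔT+βΔS = −(1.3 × 10⁻⁴)(-4.7)+(7.6 × 10⁻⁴)(+0.43) = 9.4 × 10⁻⁴ → stable
  130–150 m: −αΔT+βΔS = −(1.3 × 10⁻⁴)(+4.7)+(7.6 × 10⁻⁴)(+1.21) = 3.1 × 10⁻⁴ → stable
The 96–112 m interval has Δρ < 0: lighter water underlies denser water.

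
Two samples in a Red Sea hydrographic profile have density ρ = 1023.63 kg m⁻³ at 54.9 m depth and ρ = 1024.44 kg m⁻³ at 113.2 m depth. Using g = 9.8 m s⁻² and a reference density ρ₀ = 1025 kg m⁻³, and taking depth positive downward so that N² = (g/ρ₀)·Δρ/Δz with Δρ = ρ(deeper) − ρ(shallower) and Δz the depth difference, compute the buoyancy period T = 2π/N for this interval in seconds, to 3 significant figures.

Δρ = 1024.44 − 1023.63 = 0.81 kg m⁻³ over Δz = 113.2 − 54.9 = 58.3 m.
N² = (9.8/1025) × (0.81/58.3) = 1.3284 × 10⁻⁴ s⁻².
N = √(1.3284 × 10⁻⁴) = 0.011526 rad s⁻¹, so T = 2π/N = 545.13 s ≈ 545 s.

545 s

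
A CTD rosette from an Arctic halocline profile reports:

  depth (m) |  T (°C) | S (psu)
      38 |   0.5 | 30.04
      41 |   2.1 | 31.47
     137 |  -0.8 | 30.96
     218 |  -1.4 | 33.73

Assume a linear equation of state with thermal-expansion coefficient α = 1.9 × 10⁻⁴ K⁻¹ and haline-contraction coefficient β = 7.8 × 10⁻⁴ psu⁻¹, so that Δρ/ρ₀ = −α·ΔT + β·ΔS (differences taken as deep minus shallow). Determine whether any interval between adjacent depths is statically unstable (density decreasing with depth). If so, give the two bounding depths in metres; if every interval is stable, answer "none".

none

Evaluate Δρ/ρ₀ = −αΔT + βΔS across each adjacent pair:
  38–41 m: −αΔT+βΔS = −(1.9 × 10⁻⁴)(+1.6)+(7.8 × 10⁻⁴)(+1.43) = 8.1 × 10⁻⁴ → stable
  41–137 m: −αΔT+βΔS = −(1.9 × 10⁻⁴)(-2.9)+(7.8 × 10⁻⁴)(-0.51) = 1.5 × 10⁻⁴ → stable
  137–218 m: −αΔT+βΔS = −(1.9 × 10⁻⁴)(-0.6)+(7.8 × 10⁻⁴)(+2.77) = 2.3 × 10⁻³ → stable
Every interval has Δρ > 0: the column is stably stratified throughout.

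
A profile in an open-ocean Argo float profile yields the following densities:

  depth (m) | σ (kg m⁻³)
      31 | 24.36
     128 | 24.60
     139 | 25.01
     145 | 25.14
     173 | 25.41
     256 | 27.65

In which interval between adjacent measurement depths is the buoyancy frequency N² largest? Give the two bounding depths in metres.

Compute the density gradient over each adjacent pair:
  31–128 m: Δρ/Δz = 0.24/97 = 2.5 × 10⁻³ kg m⁻⁴
  128–139 m: Δρ/Δz = 0.41/11 = 0.037 kg m⁻⁴
  139–145 m: Δρ/Δz = 0.13/6 = 0.022 kg m⁻⁴
  145–173 m: Δρ/Δz = 0.27/28 = 9.6 × 10⁻³ kg m⁻⁴
  173–256 m: Δρ/Δz = 2.24/83 = 0.027 kg m⁻⁴
The largest gradient is in the 128–139 m interval — the pycnocline.

128–139 m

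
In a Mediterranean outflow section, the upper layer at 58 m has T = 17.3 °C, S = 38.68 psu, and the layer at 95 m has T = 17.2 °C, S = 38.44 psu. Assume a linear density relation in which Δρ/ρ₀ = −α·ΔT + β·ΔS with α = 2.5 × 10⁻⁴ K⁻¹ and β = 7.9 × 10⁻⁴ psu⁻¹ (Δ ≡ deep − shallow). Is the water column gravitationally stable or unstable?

ΔT = 17.2 − 17.3 = -0.1 K and ΔS = 38.44 − 38.68 = -0.24 psu (deep − shallow).
−αΔT = 2.50 × 10⁻⁵; βΔS = -1.896 × 10⁻⁴; sum Δρ/ρ₀ = -1.646 × 10⁻⁴.
Δρ/ρ₀ < 0, so Δρ < 0: deeper water is lighter → statically unstable; the column would overturn.

unstable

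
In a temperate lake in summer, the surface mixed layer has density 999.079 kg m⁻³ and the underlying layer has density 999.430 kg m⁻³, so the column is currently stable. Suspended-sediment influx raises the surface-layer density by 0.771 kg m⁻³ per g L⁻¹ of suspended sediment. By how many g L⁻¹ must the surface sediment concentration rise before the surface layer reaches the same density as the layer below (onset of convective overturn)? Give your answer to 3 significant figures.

0.455 g L⁻¹

Density deficit of the surface layer: 999.430 − 999.079 = 0.351 kg m⁻³.
Required change = 0.351 / 0.771 = 0.455 g L⁻¹.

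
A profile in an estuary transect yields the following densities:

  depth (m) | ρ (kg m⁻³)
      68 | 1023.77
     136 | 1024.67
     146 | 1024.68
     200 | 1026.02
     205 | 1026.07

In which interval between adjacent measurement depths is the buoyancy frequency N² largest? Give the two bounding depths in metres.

146–200 m

Compute the density gradient over each adjacent pair:
  68–136 m: Δρ/Δz = 0.90/68 = 0.013 kg m⁻⁴
  136–146 m: Δρ/Δz = 0.01/10 = 1.0 × 10⁻³ kg m⁻⁴
  146–200 m: Δρ/Δz = 1.34/54 = 0.025 kg m⁻⁴
  200–205 m: Δρ/Δz = 0.05/5 = 0.010 kg m⁻⁴
The largest gradient is in the 146–200 m interval — the pycnocline.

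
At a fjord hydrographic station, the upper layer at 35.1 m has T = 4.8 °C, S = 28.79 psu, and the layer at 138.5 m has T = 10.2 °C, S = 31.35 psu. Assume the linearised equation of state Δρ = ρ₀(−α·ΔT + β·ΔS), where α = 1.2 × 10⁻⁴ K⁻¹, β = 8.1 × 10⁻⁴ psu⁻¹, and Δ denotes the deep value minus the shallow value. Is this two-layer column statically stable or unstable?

ΔT = 10.2 − 4.8 = +5.4 K and ΔS = 31.35 − 28.79 = +2.56 psu (deep − shallow).
−αΔT = -6.48 × 10⁻⁴; βΔS = 2.0736 × 10⁻³; sum Δρ/ρ₀ = 1.4256 × 10⁻³.
Δρ/ρ₀ > 0, so Δρ > 0: deeper water is denser → statically stable.

stable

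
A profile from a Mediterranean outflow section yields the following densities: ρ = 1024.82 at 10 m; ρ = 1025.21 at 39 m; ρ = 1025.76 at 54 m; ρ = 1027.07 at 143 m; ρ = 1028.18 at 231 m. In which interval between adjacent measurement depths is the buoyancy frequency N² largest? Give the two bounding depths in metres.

Compute the density gradient over each adjacent pair:
  10–39 m: Δρ/Δz = 0.39/29 = 0.013 kg m⁻⁴
  39–54 m: Δρ/Δz = 0.55/15 = 0.037 kg m⁻⁴
  54–143 m: Δρ/Δz = 1.31/89 = 0.015 kg m⁻⁴
  143–231 m: Δρ/Δz = 1.11/88 = 0.013 kg m⁻⁴
The largest gradient is in the 39–54 m interval — the pycnocline.

39–54 m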